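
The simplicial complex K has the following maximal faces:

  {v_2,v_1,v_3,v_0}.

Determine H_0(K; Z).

H_0 = Z.

Fix the vertex order v_0 < v_1 < v_2 < v_3 and write every simplex with vertices in increasing order. Then dim K = 3 and the simplices of K are:

  0-simplices (4): [v_0], [v_1], [v_2], [v_3]
  1-simplices (6): [v_0,v_1], [v_0,v_2], [v_0,v_3], [v_1,v_2], [v_1,v_3], [v_2,v_3]
  2-simplices (4): [v_0,v_1,v_2], [v_0,v_1,v_3], [v_0,v_2,v_3], [v_1,v_2,v_3]
  3-simplices (1): [v_0,v_1,v_2,v_3]

Hence C_0 ≅ Z^4, C_1 ≅ Z^6, C_2 ≅ Z^4, C_3 ≅ Z^1.

Boundary ∂_1: C_1 → C_0 sends each edge [p,q] (with p < q) to q − p. For instance
  ∂[v_0,v_3] = [v_3] − [v_0].
The 4×6 boundary matrix has rank 3 and Smith normal form diag(1,1,1).

∂_2: C_2 → C_1 acts by ∂[p,q,r] = [q,r] − [p,r] + [p,q]. For instance
  ∂[v_0,v_1,v_3] = [v_1,v_3] − [v_0,v_3] + [v_0,v_1],
  ∂[v_0,v_2,v_3] = [v_2,v_3] − [v_0,v_3] + [v_0,v_2].
As a 6×4 matrix over Z this has rank 3, with invariant factors (1,1,1).

The boundary map ∂_3: C_3 → C_2 sends each 3-simplex σ to the alternating sum Σ_i (−1)^i (σ with its i-th vertex removed). For instance
  ∂[v_0,v_1,v_2,v_3] = [v_1,v_2,v_3] − [v_0,v_2,v_3] + [v_0,v_1,v_3] − [v_0,v_1,v_2].
As a 4×1 matrix over Z this has rank 1, with invariant factors (1).

Reading off H_k = ker ∂_k / im ∂_{k+1}:

  H_0: rank C_0 − rank ∂_1 = 4 − 3 = 1, and the invariant factors of ∂_1 are all 1, so H_0 = Z.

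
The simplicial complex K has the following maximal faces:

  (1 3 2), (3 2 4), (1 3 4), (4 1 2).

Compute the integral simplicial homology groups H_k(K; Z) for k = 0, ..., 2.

H_0 = Z,  H_1 = 0,  H_2 = Z.

We work with the vertex ordering 1 < 2 < 3 < 4. The simplices of K, each written with vertices in increasing order, are:

  0-simplices (4): [1], [2], [3], [4]
  1-simplices (6): [1,2], [1,3], [1,4], [2,3], [2,4], [3,4]
  2-simplices (4): [1,2,3], [1,2,4], [1,3,4], [2,3,4]

giving chain groups C_0 ≅ Z^4, C_1 ≅ Z^6, C_2 ≅ Z^4.

∂_1: C_1 → C_0 sends each edge [p,q] (with p < q) to q − p.
As a 4×6 matrix over Z this has rank 3, with invariant factors (1,1,1).

Boundary ∂_2: C_2 → C_1 sends each 2-simplex [p,q,r] to [q,r] − [p,r] + [p,q]. For instance
  ∂[1,3,4] = [3,4] − [1,4] + [1,3],
  ∂[1,2,3] = [2,3] − [1,3] + [1,2].
The 6×4 boundary matrix has rank 3 and Smith normal form diag(1,1,1).

Reading off H_k = ker ∂_k / im ∂_{k+1}:

  H_0: rank C_0 − rank ∂_1 = 4 − 3 = 1, and the invariant factors of ∂_1 are all 1, so H_0 ≅ Z.
  H_1: rank ker ∂_1 − rank ∂_2 = (6 − 3) − 3 = 0, and the invariant factors of ∂_2 are all 1, so H_1 ≅ 0.
  H_2: rank ker ∂_2 − rank ∂_3 = (4 − 3) − 0 = 1, and there is no ∂_3, so H_2 ≅ Z.

As a check, the Euler characteristic is 4 − 6 + 4 = 2, which agrees with 1 − 0 + 1 = 2.
(K is a triangulation of the 2-sphere S^2.)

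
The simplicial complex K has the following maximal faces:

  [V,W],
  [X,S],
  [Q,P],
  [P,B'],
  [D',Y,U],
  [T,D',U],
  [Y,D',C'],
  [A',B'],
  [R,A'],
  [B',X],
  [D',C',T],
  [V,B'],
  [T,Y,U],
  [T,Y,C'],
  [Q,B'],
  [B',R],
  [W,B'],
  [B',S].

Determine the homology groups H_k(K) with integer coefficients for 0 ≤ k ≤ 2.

H_0 ≅ Z^2,  H_1 ≅ Z^4,  H_2 ≅ Z.

Order the vertices as P < Q < R < S < T < U < V < W < X < Y < A' < B' < C' < D'. Listing each simplex with vertices in this order, K has dimension 2 with simplices:

  0-simplices (14): [P], [Q], [R], [S], [T], [U], [V], [W], [X], [Y], [A'], [B'], [C'], [D']
  1-simplices (21): (21 of them)
  2-simplices (6): [T,U,Y], [T,U,D'], [T,Y,C'], [T,C',D'], [U,Y,D'], [Y,C',D']

so the chain groups are C_0 ≅ Z^14, C_1 ≅ Z^21, C_2 ≅ Z^6.

The boundary map ∂_1: C_1 → C_0 is given by ∂[p,q] = [q] − [p].
The resulting 14×21 matrix has rank 12, and its Smith normal form has invariant factors (1,1,1,1,1,1,1,1,1,1,1,1).

The boundary map ∂_2: C_2 → C_1 acts by ∂[p,q,r] = [q,r] − [p,r] + [p,q]. For instance
  ∂[U,Y,D'] = [Y,D'] − [U,D'] + [U,Y],
  ∂[T,C',D'] = [C',D'] − [T,D'] + [T,C'].
This gives a 21×6 integer matrix of rank 5; reducing to Smith normal form yields diagonal entries (1,1,1,1,1).

Reading off H_k = ker ∂_k / im ∂_{k+1}:

  H_0: rank C_0 − rank ∂_1 = 14 − 12 = 2, and the invariant factors of ∂_1 are all 1, so H_0 ≅ Z^2.
  H_1: rank ker ∂_1 − rank ∂_2 = (21 − 12) − 5 = 4, and the invariant factors of ∂_2 are all 1, so H_1 ≅ Z^4.
  H_2: rank ker ∂_2 − rank ∂_3 = (6 − 5) − 0 = 1, and there is no ∂_3, so H_2 ≅ Z.

As a check, the Euler characteristic is 14 − 21 + 6 = -1, which agrees with 2 − 4 + 1 = -1.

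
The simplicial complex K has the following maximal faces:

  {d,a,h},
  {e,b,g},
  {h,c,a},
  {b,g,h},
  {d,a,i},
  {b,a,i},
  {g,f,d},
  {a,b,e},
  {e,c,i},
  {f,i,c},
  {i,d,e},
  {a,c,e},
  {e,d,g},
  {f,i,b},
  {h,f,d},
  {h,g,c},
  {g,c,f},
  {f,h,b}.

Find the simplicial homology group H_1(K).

H_1 ≅ Z ⊕ Z_2.

Order the vertices as a < b < c < d < e < f < g < h < i. Listing each simplex with vertices in this order, K has dimension 2 with simplices:

  0-simplices (9): a, b, c, d, e, f, g, h, i
  1-simplices (27): ab, ac, ad, ae, ah, ai, be, bf, bg, bh, bi, ce, cf, cg, ch, ci, de, df, dg, dh, di, eg, ei, fg, fh, fi, gh
  2-simplices (18): abe, abi, ace, ach, adh, adi, beg, bfh, bfi, bgh, cei, cfg, cfi, cgh, deg, dei, dfg, dfh

Hence C_0 ≅ Z^9, C_1 ≅ Z^27, C_2 ≅ Z^18.

Boundary ∂_1: C_1 → C_0 sends each edge [p,q] (with p < q) to q − p. For instance
  ∂ah = h − a.
The 9×27 boundary matrix has rank 8 and Smith normal form diag(1,1,1,1,1,1,1,1).

Boundary ∂_2: C_2 → C_1 maps a triangle to the signed sum of its edges. For instance
  ∂adi = di − ai + ad,
  ∂cfi = fi − ci + cf.
The 27×18 boundary matrix has rank 18 and Smith normal form diag(1,1,1,1,1,1,1,1,1,1,1,1,1,1,1,1,1,2).

From H_k ≅ ker(∂_k) / im(∂_{k+1}) we obtain:

  H_1: rank ker ∂_1 − rank ∂_2 = (27 − 8) − 18 = 1, and ∂_2 has invariant factor 2 > 1, so H_1 = Z ⊕ Z_2.

(K is a triangulation of the Klein bottle.)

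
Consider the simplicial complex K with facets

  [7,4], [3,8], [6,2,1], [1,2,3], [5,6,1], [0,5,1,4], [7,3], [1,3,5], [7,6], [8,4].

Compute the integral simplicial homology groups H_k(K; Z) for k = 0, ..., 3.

H_0 = Z,  H_1 = Z^3,  H_2 = 0,  H_3 = 0.

Take the total order 0 < 1 < 2 < 3 < 4 < 5 < 6 < 7 < 8 on the vertex set. Then K (dimension 3) consists of the simplices:

  0-simplices (9): [0], [1], [2], [3], [4], [5], [6], [7], [8]
  1-simplices (18): [0,1], [0,4], [0,5], [1,2], [1,3], [1,4], [1,5], [1,6], [2,3], [2,6], [3,5], [3,7], [3,8], [4,5], [4,7], [4,8], [5,6], [6,7]
  2-simplices (8): [0,1,4], [0,1,5], [0,4,5], [1,2,3], [1,2,6], [1,3,5], [1,4,5], [1,5,6]
  3-simplices (1): [0,1,4,5]

Hence C_0 ≅ Z^9, C_1 ≅ Z^18, C_2 ≅ Z^8, C_3 ≅ Z^1.

Boundary ∂_1: C_1 → C_0 maps an edge to its endpoints' difference, ∂[p,q] = q − p. For instance
  ∂[1,4] = [4] − [1].
The 9×18 boundary matrix has rank 8 and Smith normal form diag(1,1,1,1,1,1,1,1).

Boundary ∂_2: C_2 → C_1 sends each 2-simplex [p,q,r] to [q,r] − [p,r] + [p,q]. For instance
  ∂[1,4,5] = [4,5] − [1,5] + [1,4],
  ∂[0,4,5] = [4,5] − [0,5] + [0,4].
The 18×8 boundary matrix has rank 7 and Smith normal form diag(1,1,1,1,1,1,1).

∂_3: C_3 → C_2 sends each 3-simplex σ to the alternating sum Σ_i (−1)^i (σ with its i-th vertex removed). For instance
  ∂[0,1,4,5] = [1,4,5] − [0,4,5] + [0,1,5] − [0,1,4].
The resulting 8×1 matrix has rank 1, and its Smith normal form has invariant factors (1).

Computing H_k = (kernel of ∂_k) / (image of ∂_{k+1}):

  H_0: rank C_0 − rank ∂_1 = 9 − 8 = 1, and the invariant factors of ∂_1 are all 1, so H_0 = Z.
  H_1: rank ker ∂_1 − rank ∂_2 = (18 − 8) − 7 = 3, and the invariant factors of ∂_2 are all 1, so H_1 = Z^3.
  H_2: rank ker ∂_2 − rank ∂_3 = (8 − 7) − 1 = 0, and the invariant factors of ∂_3 are all 1, so H_2 = 0.
  H_3: rank ker ∂_3 − rank ∂_4 = (1 − 1) − 0 = 0, and there is no ∂_4, so H_3 = 0.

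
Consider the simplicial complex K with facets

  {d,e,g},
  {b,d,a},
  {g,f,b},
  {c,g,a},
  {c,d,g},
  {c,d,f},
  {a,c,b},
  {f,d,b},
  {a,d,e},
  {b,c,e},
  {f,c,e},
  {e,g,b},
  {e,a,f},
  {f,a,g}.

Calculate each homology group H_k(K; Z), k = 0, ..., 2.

H_0 ≅ Z,  H_1 ≅ Z^2,  H_2 ≅ Z.

Take the total order a < b < c < d < e < f < g on the vertex set. Then K (dimension 2) consists of the simplices:

  0-simplices (7): a, b, c, d, e, f, g
  1-simplices (21): ab, ac, ad, ae, af, ag, bc, bd, be, bf, bg, cd, ce, cf, cg, de, df, dg, ef, eg, fg
  2-simplices (14): abc, abd, acg, ade, aef, afg, bce, bdf, beg, bfg, cdf, cdg, cef, deg

so the chain groups are C_0 ≅ Z^7, C_1 ≅ Z^21, C_2 ≅ Z^14.

Boundary ∂_1: C_1 → C_0 sends each edge [p,q] (with p < q) to q − p. For instance
  ∂ce = e − c.
As a 7×21 matrix over Z this has rank 6, with invariant factors (1,1,1,1,1,1).

Boundary ∂_2: C_2 → C_1 sends each 2-simplex [p,q,r] to [q,r] − [p,r] + [p,q]. For instance
  ∂bdf = df − bf + bd,
  ∂ade = de − ae + ad.
The 21×14 boundary matrix has rank 13 and Smith normal form diag(1,1,1,1,1,1,1,1,1,1,1,1,1).

Now H_k = ker ∂_k / im ∂_{k+1}, so:

  H_0: rank C_0 − rank ∂_1 = 7 − 6 = 1, and the invariant factors of ∂_1 are all 1, so H_0 ≅ Z.
  H_1: rank ker ∂_1 − rank ∂_2 = (21 − 6) − 13 = 2, and the invariant factors of ∂_2 are all 1, so H_1 ≅ Z^2.
  H_2: rank ker ∂_2 − rank ∂_3 = (14 − 13) − 0 = 1, and there is no ∂_3, so H_2 ≅ Z.

As a check, the Euler characteristic is 7 − 21 + 14 = 0, which agrees with 1 − 2 + 1 = 0.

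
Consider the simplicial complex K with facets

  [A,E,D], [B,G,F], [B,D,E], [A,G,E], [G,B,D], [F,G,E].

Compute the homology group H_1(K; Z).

Take the total order A < B < D < E < F < G on the vertex set. Then K (dimension 2) consists of the simplices:

  0-simplices (6): A, B, D, E, F, G
  1-simplices (12): AD, AE, AG, BD, BE, BF, BG, DE, DG, EF, EG, FG
  2-simplices (6): ADE, AEG, BDE, BDG, BFG, EFG

Hence C_0 ≅ Z^6, C_1 ≅ Z^12, C_2 ≅ Z^6.

The boundary map ∂_1: C_1 → C_0 is given by ∂[p,q] = [q] − [p].
This gives a 6×12 integer matrix of rank 5; reducing to Smith normal form yields diagonal entries (1,1,1,1,1).

∂_2: C_2 → C_1 maps a triangle to the signed sum of its edges. For instance
  ∂BFG = FG − BG + BF,
  ∂BDG = DG − BG + BD.
The 12×6 boundary matrix has rank 6 and Smith normal form diag(1,1,1,1,1,1).

Now H_k = ker ∂_k / im ∂_{k+1}, so:

  H_1: rank ker ∂_1 − rank ∂_2 = (12 − 5) − 6 = 1, and the invariant factors of ∂_2 are all 1, so H_1 = Z.

(K is a triangulation of the cylinder S^1 x I.)

H_1 ≅ Z.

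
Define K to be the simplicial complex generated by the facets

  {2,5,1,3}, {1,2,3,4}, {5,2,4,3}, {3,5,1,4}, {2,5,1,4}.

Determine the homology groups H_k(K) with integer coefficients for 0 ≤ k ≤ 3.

H_0 ≅ Z,  H_1 = 0,  H_2 = 0,  H_3 ≅ Z.

Order the vertices as 1 < 2 < 3 < 4 < 5. Listing each simplex with vertices in this order, K has dimension 3 with simplices:

  0-simplices (5): [1], [2], [3], [4], [5]
  1-simplices (10): [1,2], [1,3], [1,4], [1,5], [2,3], [2,4], [2,5], [3,4], [3,5], [4,5]
  2-simplices (10): [1,2,3], [1,2,4], [1,2,5], [1,3,4], [1,3,5], [1,4,5], [2,3,4], [2,3,5], [2,4,5], [3,4,5]
  3-simplices (5): [1,2,3,4], [1,2,3,5], [1,2,4,5], [1,3,4,5], [2,3,4,5]

so the chain groups are C_0 ≅ Z^5, C_1 ≅ Z^10, C_2 ≅ Z^10, C_3 ≅ Z^5.

The boundary map ∂_1: C_1 → C_0 is given by ∂[p,q] = [q] − [p].
This gives a 5×10 integer matrix of rank 4; reducing to Smith normal form yields diagonal entries (1,1,1,1).

Boundary ∂_2: C_2 → C_1 acts by ∂[p,q,r] = [q,r] − [p,r] + [p,q]. For instance
  ∂[1,3,5] = [3,5] − [1,5] + [1,3],
  ∂[1,2,4] = [2,4] − [1,4] + [1,2].
As a 10×10 matrix over Z this has rank 6, with invariant factors (1,1,1,1,1,1).

∂_3: C_3 → C_2 sends each 3-simplex σ to the alternating sum Σ_i (−1)^i (σ with its i-th vertex removed). For instance
  ∂[2,3,4,5] = [3,4,5] − [2,4,5] + [2,3,5] − [2,3,4],
  ∂[1,3,4,5] = [3,4,5] − [1,4,5] + [1,3,5] − [1,3,4].
This gives a 10×5 integer matrix of rank 4; reducing to Smith normal form yields diagonal entries (1,1,1,1).

From H_k ≅ ker(∂_k) / im(∂_{k+1}) we obtain:

  H_0: rank C_0 − rank ∂_1 = 5 − 4 = 1, and the invariant factors of ∂_1 are all 1, so H_0 ≅ Z.
  H_1: rank ker ∂_1 − rank ∂_2 = (10 − 4) − 6 = 0, and the invariant factors of ∂_2 are all 1, so H_1 ≅ 0.
  H_2: rank ker ∂_2 − rank ∂_3 = (10 − 6) − 4 = 0, and the invariant factors of ∂_3 are all 1, so H_2 ≅ 0.
  H_3: rank ker ∂_3 − rank ∂_4 = (5 − 4) − 0 = 1, and there is no ∂_4, so H_3 ≅ Z.

As a check, the Euler characteristic is 5 − 10 + 10 − 5 = 0, which agrees with 1 − 0 + 0 − 1 = 0.
(K is a triangulation of the 3-sphere S^3.)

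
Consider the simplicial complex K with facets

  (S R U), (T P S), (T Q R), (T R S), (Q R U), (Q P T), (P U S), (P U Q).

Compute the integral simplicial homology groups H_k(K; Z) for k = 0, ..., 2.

H_0 ≅ Z,  H_1 = 0,  H_2 ≅ Z.

Order the vertices as P < Q < R < S < T < U. Listing each simplex with vertices in this order, K has dimension 2 with simplices:

  0-simplices (6): P, Q, R, S, T, U
  1-simplices (12): PQ, PS, PT, PU, QR, QT, QU, RS, RT, RU, ST, SU
  2-simplices (8): PQT, PQU, PST, PSU, QRT, QRU, RST, RSU

giving chain groups C_0 ≅ Z^6, C_1 ≅ Z^12, C_2 ≅ Z^8.

The boundary map ∂_1: C_1 → C_0 maps an edge to its endpoints' difference, ∂[p,q] = q − p.
The 6×12 boundary matrix has rank 5 and Smith normal form diag(1,1,1,1,1).

Boundary ∂_2: C_2 → C_1 sends each 2-simplex [p,q,r] to [q,r] − [p,r] + [p,q]. For instance
  ∂PQU = QU − PU + PQ,
  ∂QRT = RT − QT + QR.
The 12×8 boundary matrix has rank 7 and Smith normal form diag(1,1,1,1,1,1,1).

From H_k ≅ ker(∂_k) / im(∂_{k+1}) we obtain:

  H_0: rank C_0 − rank ∂_1 = 6 − 5 = 1, and the invariant factors of ∂_1 are all 1, so H_0 ≅ Z.
  H_1: rank ker ∂_1 − rank ∂_2 = (12 − 5) − 7 = 0, and the invariant factors of ∂_2 are all 1, so H_1 ≅ 0.
  H_2: rank ker ∂_2 − rank ∂_3 = (8 − 7) − 0 = 1, and there is no ∂_3, so H_2 ≅ Z.

As a check, the Euler characteristic is 6 − 12 + 8 = 2, which agrees with 1 − 0 + 1 = 2.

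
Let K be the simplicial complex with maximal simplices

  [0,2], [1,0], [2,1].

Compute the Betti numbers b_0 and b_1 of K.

Take the total order 0 < 1 < 2 on the vertex set. Then K (dimension 1) consists of the simplices:

  0-simplices (3): [0], [1], [2]
  1-simplices (3): [0,1], [0,2], [1,2]

giving chain groups C_0 ≅ Z^3, C_1 ≅ Z^3.

∂_1: C_1 → C_0 sends each edge [p,q] (with p < q) to q − p. For instance
  ∂[0,1] = [1] − [0].
The resulting 3×3 matrix has rank 2, and its Smith normal form has invariant factors (1,1).

From H_k ≅ ker(∂_k) / im(∂_{k+1}) we obtain:

  H_0: rank C_0 − rank ∂_1 = 3 − 2 = 1, and the invariant factors of ∂_1 are all 1, so H_0 = Z.
  H_1: rank ker ∂_1 − rank ∂_2 = (3 − 2) − 0 = 1, and there is no ∂_2, so H_1 = Z.

Hence the Betti numbers are b_0 = 1, b_1 = 1.

b_0 = 1, b_1 = 1.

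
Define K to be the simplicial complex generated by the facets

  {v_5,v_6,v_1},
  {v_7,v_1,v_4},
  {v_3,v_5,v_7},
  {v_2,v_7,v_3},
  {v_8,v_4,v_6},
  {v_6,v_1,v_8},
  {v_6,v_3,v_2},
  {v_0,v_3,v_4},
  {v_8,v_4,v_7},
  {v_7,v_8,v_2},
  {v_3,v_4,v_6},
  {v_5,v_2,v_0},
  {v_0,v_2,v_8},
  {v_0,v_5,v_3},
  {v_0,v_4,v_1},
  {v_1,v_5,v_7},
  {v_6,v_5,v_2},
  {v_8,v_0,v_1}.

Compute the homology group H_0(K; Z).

K has 9 vertices, 27 edges, 18 triangles.
rank ∂_0 = 0, rank ∂_1 = 8 ⇒ b_0 = 9 − 0 − 8 = 1; all invariant factors of ∂_1 are 1 so no torsion. So H_0 ≅ Z.

H_0 ≅ Z.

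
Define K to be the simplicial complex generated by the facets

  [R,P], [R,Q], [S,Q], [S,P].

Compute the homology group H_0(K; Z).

H_0 = Z.

We work with the vertex ordering P < Q < R < S. The simplices of K, each written with vertices in increasing order, are:

  0-simplices (4): P, Q, R, S
  1-simplices (4): PR, PS, QR, QS

so the chain groups are C_0 ≅ Z^4, C_1 ≅ Z^4.

The boundary map ∂_1: C_1 → C_0 sends each edge [p,q] (with p < q) to q − p. For instance
  ∂QR = R − Q.
As a 4×4 matrix over Z this has rank 3, with invariant factors (1,1,1).

Computing H_k = (kernel of ∂_k) / (image of ∂_{k+1}):

  H_0: rank C_0 − rank ∂_1 = 4 − 3 = 1, and the invariant factors of ∂_1 are all 1, so H_0 = Z.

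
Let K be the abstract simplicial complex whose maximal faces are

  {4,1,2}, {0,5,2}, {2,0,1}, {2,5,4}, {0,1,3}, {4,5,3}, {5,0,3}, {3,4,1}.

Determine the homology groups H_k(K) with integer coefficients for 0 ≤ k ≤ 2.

H_0 ≅ Z,  H_1 = 0,  H_2 ≅ Z.

Take the total order 0 < 1 < 2 < 3 < 4 < 5 on the vertex set. Then K (dimension 2) consists of the simplices:

  0-simplices (6): [0], [1], [2], [3], [4], [5]
  1-simplices (12): [0,1], [0,2], [0,3], [0,5], [1,2], [1,3], [1,4], [2,4], [2,5], [3,4], [3,5], [4,5]
  2-simplices (8): [0,1,2], [0,1,3], [0,2,5], [0,3,5], [1,2,4], [1,3,4], [2,4,5], [3,4,5]

Hence C_0 ≅ Z^6, C_1 ≅ Z^12, C_2 ≅ Z^8.

∂_1: C_1 → C_0 is given by ∂[p,q] = [q] − [p].
This gives a 6×12 integer matrix of rank 5; reducing to Smith normal form yields diagonal entries (1,1,1,1,1).

The boundary map ∂_2: C_2 → C_1 acts by ∂[p,q,r] = [q,r] − [p,r] + [p,q]. For instance
  ∂[1,2,4] = [2,4] − [1,4] + [1,2],
  ∂[0,2,5] = [2,5] − [0,5] + [0,2].
The 12×8 boundary matrix has rank 7 and Smith normal form diag(1,1,1,1,1,1,1).

Computing H_k = (kernel of ∂_k) / (image of ∂_{k+1}):

  H_0: rank C_0 − rank ∂_1 = 6 − 5 = 1, and the invariant factors of ∂_1 are all 1, so H_0 = Z.
  H_1: rank ker ∂_1 − rank ∂_2 = (12 − 5) − 7 = 0, and the invariant factors of ∂_2 are all 1, so H_1 = 0.
  H_2: rank ker ∂_2 − rank ∂_3 = (8 − 7) − 0 = 1, and there is no ∂_3, so H_2 = Z.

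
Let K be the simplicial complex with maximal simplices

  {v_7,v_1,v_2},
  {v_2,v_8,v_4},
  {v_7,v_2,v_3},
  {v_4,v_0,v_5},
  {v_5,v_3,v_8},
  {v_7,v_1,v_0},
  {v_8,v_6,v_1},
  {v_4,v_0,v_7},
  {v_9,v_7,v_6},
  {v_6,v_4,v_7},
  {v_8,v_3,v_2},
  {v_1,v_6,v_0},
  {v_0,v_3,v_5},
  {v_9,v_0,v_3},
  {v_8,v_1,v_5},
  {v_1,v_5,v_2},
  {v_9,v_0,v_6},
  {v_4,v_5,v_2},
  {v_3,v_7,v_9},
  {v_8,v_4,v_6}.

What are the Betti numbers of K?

b_0 = 1, b_1 = 1, b_2 = 0.

K has 10 vertices, 30 edges, 20 triangles.
rank ∂_0 = 0, rank ∂_1 = 9 ⇒ b_0 = 10 − 0 − 9 = 1; all invariant factors of ∂_1 are 1 so no torsion. So H_0 = Z.
rank ∂_1 = 9, rank ∂_2 = 20 ⇒ b_1 = 30 − 9 − 20 = 1; ∂_2 has invariant factor(s) [2] giving torsion. So H_1 = Z ⊕ Z/2.
rank ∂_2 = 20, rank ∂_3 = 0 ⇒ b_2 = 20 − 20 − 0 = 0. So H_2 = 0.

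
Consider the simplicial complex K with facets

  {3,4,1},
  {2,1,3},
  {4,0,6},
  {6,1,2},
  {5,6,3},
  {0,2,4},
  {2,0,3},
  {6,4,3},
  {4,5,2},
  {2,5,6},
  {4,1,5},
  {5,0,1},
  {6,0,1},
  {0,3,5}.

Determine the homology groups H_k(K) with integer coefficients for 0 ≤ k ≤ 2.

K has 7 vertices, 21 edges, 14 triangles.
rank ∂_0 = 0, rank ∂_1 = 6 ⇒ b_0 = 7 − 0 − 6 = 1; all invariant factors of ∂_1 are 1 so no torsion. So H_0 = Z.
rank ∂_1 = 6, rank ∂_2 = 13 ⇒ b_1 = 21 − 6 − 13 = 2; all invariant factors of ∂_2 are 1 so no torsion. So H_1 = Z^2.
rank ∂_2 = 13, rank ∂_3 = 0 ⇒ b_2 = 14 − 13 − 0 = 1. So H_2 = Z.

H_0 = Z,  H_1 = Z^2,  H_2 = Z.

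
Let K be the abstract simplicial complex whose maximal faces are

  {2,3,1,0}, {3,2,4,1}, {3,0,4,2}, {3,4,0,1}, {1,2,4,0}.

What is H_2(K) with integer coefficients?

H_2 ≅ 0.

Order the vertices as 0 < 1 < 2 < 3 < 4. Listing each simplex with vertices in this order, K has dimension 3 with simplices:

  0-simplices (5): [0], [1], [2], [3], [4]
  1-simplices (10): [0,1], [0,2], [0,3], [0,4], [1,2], [1,3], [1,4], [2,3], [2,4], [3,4]
  2-simplices (10): [0,1,2], [0,1,3], [0,1,4], [0,2,3], [0,2,4], [0,3,4], [1,2,3], [1,2,4], [1,3,4], [2,3,4]
  3-simplices (5): [0,1,2,3], [0,1,2,4], [0,1,3,4], [0,2,3,4], [1,2,3,4]

so the chain groups are C_0 ≅ Z^5, C_1 ≅ Z^10, C_2 ≅ Z^10, C_3 ≅ Z^5.

∂_1: C_1 → C_0 sends each edge [p,q] (with p < q) to q − p. For instance
  ∂[0,1] = [1] − [0].
As a 5×10 matrix over Z this has rank 4, with invariant factors (1,1,1,1).

Boundary ∂_2: C_2 → C_1 sends each 2-simplex [p,q,r] to [q,r] − [p,r] + [p,q]. For instance
  ∂[1,2,4] = [2,4] − [1,4] + [1,2],
  ∂[1,2,3] = [2,3] − [1,3] + [1,2].
This gives a 10×10 integer matrix of rank 6; reducing to Smith normal form yields diagonal entries (1,1,1,1,1,1).

Boundary ∂_3: C_3 → C_2 sends each 3-simplex σ to the alternating sum Σ_i (−1)^i (σ with its i-th vertex removed). For instance
  ∂[1,2,3,4] = [2,3,4] − [1,3,4] + [1,2,4] − [1,2,3],
  ∂[0,1,3,4] = [1,3,4] − [0,3,4] + [0,1,4] − [0,1,3].
The 10×5 boundary matrix has rank 4 and Smith normal form diag(1,1,1,1).

Now H_k = ker ∂_k / im ∂_{k+1}, so:

  H_2: rank ker ∂_2 − rank ∂_3 = (10 − 6) − 4 = 0, and the invariant factors of ∂_3 are all 1, so H_2 = 0.

(K is a triangulation of the 3-sphere S^3.)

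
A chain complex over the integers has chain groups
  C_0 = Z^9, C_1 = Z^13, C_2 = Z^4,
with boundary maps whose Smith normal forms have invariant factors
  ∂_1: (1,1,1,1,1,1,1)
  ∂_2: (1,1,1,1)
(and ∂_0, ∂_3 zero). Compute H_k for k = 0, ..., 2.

H_0 ≅ Z^2,  H_1 ≅ Z^2,  H_2 = 0.

H_0: b_0 = 9 − 0 − 7 = 2; torsion from ∂_1 factors > 1: none. So H_0 ≅ Z^2.
H_1: b_1 = 13 − 7 − 4 = 2; torsion from ∂_2 factors > 1: none. So H_1 ≅ Z^2.
H_2: b_2 = 4 − 4 − 0 = 0; torsion from ∂_3 factors > 1: none. So H_2 ≅ 0.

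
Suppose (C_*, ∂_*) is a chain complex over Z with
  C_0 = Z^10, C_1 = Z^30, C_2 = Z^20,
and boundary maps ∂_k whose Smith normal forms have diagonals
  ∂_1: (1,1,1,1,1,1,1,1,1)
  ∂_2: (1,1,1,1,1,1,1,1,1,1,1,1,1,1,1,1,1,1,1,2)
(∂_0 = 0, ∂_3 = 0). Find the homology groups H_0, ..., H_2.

H_0: b_0 = 10 − 0 − 9 = 1; torsion from ∂_1 factors > 1: none. So H_0 ≅ Z.
H_1: b_1 = 30 − 9 − 20 = 1; torsion from ∂_2 factors > 1: [2]. So H_1 ≅ Z ⊕ Z_2.
H_2: b_2 = 20 − 20 − 0 = 0; torsion from ∂_3 factors > 1: none. So H_2 ≅ 0.

H_0 ≅ Z,  H_1 ≅ Z ⊕ Z_2,  H_2 = 0.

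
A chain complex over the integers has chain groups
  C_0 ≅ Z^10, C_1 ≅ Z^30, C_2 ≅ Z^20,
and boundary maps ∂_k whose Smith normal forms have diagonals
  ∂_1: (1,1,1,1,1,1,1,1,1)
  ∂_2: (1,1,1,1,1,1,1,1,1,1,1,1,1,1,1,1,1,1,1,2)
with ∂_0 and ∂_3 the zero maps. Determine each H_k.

H_0: b_0 = 10 − 0 − 9 = 1; torsion from ∂_1 factors > 1: none. So H_0 ≅ Z.
H_1: b_1 = 30 − 9 − 20 = 1; torsion from ∂_2 factors > 1: [2]. So H_1 ≅ Z ⊕ Z/2Z.
H_2: b_2 = 20 − 20 − 0 = 0; torsion from ∂_3 factors > 1: none. So H_2 ≅ 0.

H_0 ≅ Z,  H_1 ≅ Z ⊕ Z/2Z,  H_2 = 0.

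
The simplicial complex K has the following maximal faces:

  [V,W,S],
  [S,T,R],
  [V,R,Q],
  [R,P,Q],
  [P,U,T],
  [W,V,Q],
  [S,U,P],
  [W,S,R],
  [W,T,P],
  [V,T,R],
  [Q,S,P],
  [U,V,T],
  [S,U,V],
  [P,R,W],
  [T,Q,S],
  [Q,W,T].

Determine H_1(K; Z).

Order the vertices as P < Q < R < S < T < U < V < W. Listing each simplex with vertices in this order, K has dimension 2 with simplices:

  0-simplices (8): P, Q, R, S, T, U, V, W
  1-simplices (24): PQ, PR, PS, PT, PU, PW, QR, QS, QT, QV, QW, RS, RT, RV, RW, ST, SU, SV, SW, TU, TV, TW, UV, VW
  2-simplices (16): PQR, PQS, PRW, PSU, PTU, PTW, QRV, QST, QTW, QVW, RST, RSW, RTV, SUV, SVW, TUV

Hence C_0 ≅ Z^8, C_1 ≅ Z^24, C_2 ≅ Z^16.

∂_1: C_1 → C_0 is given by ∂[p,q] = [q] − [p].
As a 8×24 matrix over Z this has rank 7, with invariant factors (1,1,1,1,1,1,1).

The boundary map ∂_2: C_2 → C_1 acts by ∂[p,q,r] = [q,r] − [p,r] + [p,q]. For instance
  ∂TUV = UV − TV + TU,
  ∂QTW = TW − QW + QT.
As a 24×16 matrix over Z this has rank 15, with invariant factors (1,1,1,1,1,1,1,1,1,1,1,1,1,1,1).

From H_k ≅ ker(∂_k) / im(∂_{k+1}) we obtain:

  H_1: rank ker ∂_1 − rank ∂_2 = (24 − 7) − 15 = 2, and the invariant factors of ∂_2 are all 1, so H_1 = Z^2.

(K is a triangulation of the torus T^2.)

H_1 = Z^2.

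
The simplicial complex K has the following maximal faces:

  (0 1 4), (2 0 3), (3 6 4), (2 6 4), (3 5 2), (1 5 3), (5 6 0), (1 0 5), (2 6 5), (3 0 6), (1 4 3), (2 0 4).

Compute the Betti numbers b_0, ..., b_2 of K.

b_0 = 1, b_1 = 0, b_2 = 0.

We work with the vertex ordering 0 < 1 < 2 < 3 < 4 < 5 < 6. The simplices of K, each written with vertices in increasing order, are:

  0-simplices (7): [0], [1], [2], [3], [4], [5], [6]
  1-simplices (18): [0,1], [0,2], [0,3], [0,4], [0,5], [0,6], [1,3], [1,4], [1,5], [2,3], [2,4], [2,5], [2,6], [3,4], [3,5], [3,6], [4,6], [5,6]
  2-simplices (12): [0,1,4], [0,1,5], [0,2,3], [0,2,4], [0,3,6], [0,5,6], [1,3,4], [1,3,5], [2,3,5], [2,4,6], [2,5,6], [3,4,6]

Hence C_0 ≅ Z^7, C_1 ≅ Z^18, C_2 ≅ Z^12.

The boundary map ∂_1: C_1 → C_0 maps an edge to its endpoints' difference, ∂[p,q] = q − p. For instance
  ∂[3,4] = [4] − [3].
The 7×18 boundary matrix has rank 6 and Smith normal form diag(1,1,1,1,1,1).

The boundary map ∂_2: C_2 → C_1 maps a triangle to the signed sum of its edges. For instance
  ∂[3,4,6] = [4,6] − [3,6] + [3,4],
  ∂[2,4,6] = [4,6] − [2,6] + [2,4].
This gives a 18×12 integer matrix of rank 12; reducing to Smith normal form yields diagonal entries (1,1,1,1,1,1,1,1,1,1,1,2).

Now H_k = ker ∂_k / im ∂_{k+1}, so:

  H_0: rank C_0 − rank ∂_1 = 7 − 6 = 1, and the invariant factors of ∂_1 are all 1, so H_0 ≅ Z.
  H_1: rank ker ∂_1 − rank ∂_2 = (18 − 6) − 12 = 0, and ∂_2 has invariant factor 2 > 1, so H_1 ≅ Z/2Z.
  H_2: rank ker ∂_2 − rank ∂_3 = (12 − 12) − 0 = 0, and there is no ∂_3, so H_2 ≅ 0.

Hence the Betti numbers are b_0 = 1, b_1 = 0, b_2 = 0.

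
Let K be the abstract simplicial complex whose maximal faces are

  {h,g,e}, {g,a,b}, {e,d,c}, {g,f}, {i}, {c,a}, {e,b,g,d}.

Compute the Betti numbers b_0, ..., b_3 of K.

b_0 = 2, b_1 = 1, b_2 = 0, b_3 = 0.

Fix the vertex order a < b < c < d < e < f < g < h < i and write every simplex with vertices in increasing order. Then dim K = 3 and the simplices of K are:

  0-simplices (9): a, b, c, d, e, f, g, h, i
  1-simplices (14): ab, ac, ag, bd, be, bg, cd, ce, de, dg, eg, eh, fg, gh
  2-simplices (7): abg, bde, bdg, beg, cde, deg, egh
  3-simplices (1): bdeg

giving chain groups C_0 ≅ Z^9, C_1 ≅ Z^14, C_2 ≅ Z^7, C_3 ≅ Z^1.

Boundary ∂_1: C_1 → C_0 maps an edge to its endpoints' difference, ∂[p,q] = q − p.
The 9×14 boundary matrix has rank 7 and Smith normal form diag(1,1,1,1,1,1,1).

Boundary ∂_2: C_2 → C_1 sends each 2-simplex [p,q,r] to [q,r] − [p,r] + [p,q]. For instance
  ∂beg = eg − bg + be,
  ∂cde = de − ce + cd.
This gives a 14×7 integer matrix of rank 6; reducing to Smith normal form yields diagonal entries (1,1,1,1,1,1).

∂_3: C_3 → C_2 sends each 3-simplex σ to the alternating sum Σ_i (−1)^i (σ with its i-th vertex removed). For instance
  ∂bdeg = deg − beg + bdg − bde.
This gives a 7×1 integer matrix of rank 1; reducing to Smith normal form yields diagonal entries (1).

From H_k ≅ ker(∂_k) / im(∂_{k+1}) we obtain:

  H_0: rank C_0 − rank ∂_1 = 9 − 7 = 2, and the invariant factors of ∂_1 are all 1, so H_0 ≅ Z^2.
  H_1: rank ker ∂_1 − rank ∂_2 = (14 − 7) − 6 = 1, and the invariant factors of ∂_2 are all 1, so H_1 ≅ Z.
  H_2: rank ker ∂_2 − rank ∂_3 = (7 − 6) − 1 = 0, and the invariant factors of ∂_3 are all 1, so H_2 ≅ 0.
  H_3: rank ker ∂_3 − rank ∂_4 = (1 − 1) − 0 = 0, and there is no ∂_4, so H_3 ≅ 0.

Hence the Betti numbers are b_0 = 2, b_1 = 1, b_2 = 0, b_3 = 0.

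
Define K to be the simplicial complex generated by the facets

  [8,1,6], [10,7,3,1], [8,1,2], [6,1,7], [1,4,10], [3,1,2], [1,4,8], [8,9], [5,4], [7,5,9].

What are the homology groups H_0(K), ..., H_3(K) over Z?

We work with the vertex ordering 1 < 2 < 3 < 4 < 5 < 6 < 7 < 8 < 9 < 10. The simplices of K, each written with vertices in increasing order, are:

  0-simplices (10): [1], [2], [3], [4], [5], [6], [7], [8], [9], [10]
  1-simplices (21): [1,2], [1,3], [1,4], [1,6], [1,7], [1,8], [1,10], [2,3], [2,8], [3,7], [3,10], [4,5], [4,8], [4,10], [5,7], [5,9], [6,7], [6,8], [7,9], [7,10], [8,9]
  2-simplices (11): [1,2,3], [1,2,8], [1,3,7], [1,3,10], [1,4,8], [1,4,10], [1,6,7], [1,6,8], [1,7,10], [3,7,10], [5,7,9]
  3-simplices (1): [1,3,7,10]

so the chain groups are C_0 ≅ Z^10, C_1 ≅ Z^21, C_2 ≅ Z^11, C_3 ≅ Z^1.

Boundary ∂_1: C_1 → C_0 sends each edge [p,q] (with p < q) to q − p. For instance
  ∂[7,10] = [10] − [7].
The 10×21 boundary matrix has rank 9 and Smith normal form diag(1,1,1,1,1,1,1,1,1).

∂_2: C_2 → C_1 sends each 2-simplex [p,q,r] to [q,r] − [p,r] + [p,q]. For instance
  ∂[1,4,8] = [4,8] − [1,8] + [1,4],
  ∂[1,7,10] = [7,10] − [1,10] + [1,7].
As a 21×11 matrix over Z this has rank 10, with invariant factors (1,1,1,1,1,1,1,1,1,1).

Boundary ∂_3: C_3 → C_2 sends each 3-simplex σ to the alternating sum Σ_i (−1)^i (σ with its i-th vertex removed). For instance
  ∂[1,3,7,10] = [3,7,10] − [1,7,10] + [1,3,10] − [1,3,7].
The resulting 11×1 matrix has rank 1, and its Smith normal form has invariant factors (1).

From H_k ≅ ker(∂_k) / im(∂_{k+1}) we obtain:

  H_0: rank C_0 − rank ∂_1 = 10 − 9 = 1, and the invariant factors of ∂_1 are all 1, so H_0 ≅ Z.
  H_1: rank ker ∂_1 − rank ∂_2 = (21 − 9) − 10 = 2, and the invariant factors of ∂_2 are all 1, so H_1 ≅ Z^2.
  H_2: rank ker ∂_2 − rank ∂_3 = (11 − 10) − 1 = 0, and the invariant factors of ∂_3 are all 1, so H_2 ≅ 0.
  H_3: rank ker ∂_3 − rank ∂_4 = (1 − 1) − 0 = 0, and there is no ∂_4, so H_3 ≅ 0.

H_0 = Z,  H_1 = Z^2,  H_2 = 0,  H_3 = 0.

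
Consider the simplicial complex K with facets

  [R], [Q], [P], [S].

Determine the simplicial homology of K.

H_0 ≅ Z^4.

Order the vertices as P < Q < R < S. Listing each simplex with vertices in this order, K has dimension 0 with simplices:

  0-simplices (4): P, Q, R, S

so the chain groups are C_0 ≅ Z^4.

Now H_k = ker ∂_k / im ∂_{k+1}, so:

  H_0: rank C_0 − rank ∂_1 = 4 − 0 = 4, and there is no ∂_1, so H_0 = Z^4.

(K is a triangulation of a set of 4 points.)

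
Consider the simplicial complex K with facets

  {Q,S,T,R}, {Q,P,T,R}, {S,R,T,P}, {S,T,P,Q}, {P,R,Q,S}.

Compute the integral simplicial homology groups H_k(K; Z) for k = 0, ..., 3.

H_0 = Z,  H_1 = 0,  H_2 = 0,  H_3 = Z.

Order the vertices as P < Q < R < S < T. Listing each simplex with vertices in this order, K has dimension 3 with simplices:

  0-simplices (5): P, Q, R, S, T
  1-simplices (10): PQ, PR, PS, PT, QR, QS, QT, RS, RT, ST
  2-simplices (10): PQR, PQS, PQT, PRS, PRT, PST, QRS, QRT, QST, RST
  3-simplices (5): PQRS, PQRT, PQST, PRST, QRST

so the chain groups are C_0 ≅ Z^5, C_1 ≅ Z^10, C_2 ≅ Z^10, C_3 ≅ Z^5.

Boundary ∂_1: C_1 → C_0 is given by ∂[p,q] = [q] − [p]. For instance
  ∂PR = R − P.
The resulting 5×10 matrix has rank 4, and its Smith normal form has invariant factors (1,1,1,1).

Boundary ∂_2: C_2 → C_1 sends each 2-simplex [p,q,r] to [q,r] − [p,r] + [p,q]. For instance
  ∂PQR = QR − PR + PQ,
  ∂QST = ST − QT + QS.
The 10×10 boundary matrix has rank 6 and Smith normal form diag(1,1,1,1,1,1).

Boundary ∂_3: C_3 → C_2 sends each 3-simplex σ to the alternating sum Σ_i (−1)^i (σ with its i-th vertex removed). For instance
  ∂QRST = RST − QST + QRT − QRS,
  ∂PQRS = QRS − PRS + PQS − PQR.
As a 10×5 matrix over Z this has rank 4, with invariant factors (1,1,1,1).

Now H_k = ker ∂_k / im ∂_{k+1}, so:

  H_0: rank C_0 − rank ∂_1 = 5 − 4 = 1, and the invariant factors of ∂_1 are all 1, so H_0 = Z.
  H_1: rank ker ∂_1 − rank ∂_2 = (10 − 4) − 6 = 0, and the invariant factors of ∂_2 are all 1, so H_1 = 0.
  H_2: rank ker ∂_2 − rank ∂_3 = (10 − 6) − 4 = 0, and the invariant factors of ∂_3 are all 1, so H_2 = 0.
  H_3: rank ker ∂_3 − rank ∂_4 = (5 − 4) − 0 = 1, and there is no ∂_4, so H_3 = Z.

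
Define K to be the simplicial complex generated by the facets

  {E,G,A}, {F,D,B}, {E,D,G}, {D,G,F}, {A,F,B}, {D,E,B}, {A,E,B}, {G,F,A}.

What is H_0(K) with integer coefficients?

Fix the vertex order A < B < D < E < F < G and write every simplex with vertices in increasing order. Then dim K = 2 and the simplices of K are:

  0-simplices (6): A, B, D, E, F, G
  1-simplices (12): AB, AE, AF, AG, BD, BE, BF, DE, DF, DG, EG, FG
  2-simplices (8): ABE, ABF, AEG, AFG, BDE, BDF, DEG, DFG

giving chain groups C_0 ≅ Z^6, C_1 ≅ Z^12, C_2 ≅ Z^8.

∂_1: C_1 → C_0 is given by ∂[p,q] = [q] − [p].
The 6×12 boundary matrix has rank 5 and Smith normal form diag(1,1,1,1,1).

The boundary map ∂_2: C_2 → C_1 maps a triangle to the signed sum of its edges. For instance
  ∂BDE = DE − BE + BD,
  ∂DEG = EG − DG + DE.
This gives a 12×8 integer matrix of rank 7; reducing to Smith normal form yields diagonal entries (1,1,1,1,1,1,1).

Now H_k = ker ∂_k / im ∂_{k+1}, so:

  H_0: rank C_0 − rank ∂_1 = 6 − 5 = 1, and the invariant factors of ∂_1 are all 1, so H_0 ≅ Z.

H_0 ≅ Z.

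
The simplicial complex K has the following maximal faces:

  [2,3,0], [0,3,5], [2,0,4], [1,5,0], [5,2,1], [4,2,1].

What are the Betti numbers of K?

b_0 = 1, b_1 = 1, b_2 = 0.

K has 6 vertices, 12 edges, 6 triangles.
rank ∂_0 = 0, rank ∂_1 = 5 ⇒ b_0 = 6 − 0 − 5 = 1; all invariant factors of ∂_1 are 1 so no torsion. So H_0 ≅ Z.
rank ∂_1 = 5, rank ∂_2 = 6 ⇒ b_1 = 12 − 5 − 6 = 1; all invariant factors of ∂_2 are 1 so no torsion. So H_1 ≅ Z.
rank ∂_2 = 6, rank ∂_3 = 0 ⇒ b_2 = 6 − 6 − 0 = 0. So H_2 ≅ 0.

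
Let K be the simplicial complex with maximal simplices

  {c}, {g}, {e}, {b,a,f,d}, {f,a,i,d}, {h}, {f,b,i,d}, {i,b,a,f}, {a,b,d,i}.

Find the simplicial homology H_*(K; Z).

Fix the vertex order a < b < c < d < e < f < g < h < i and write every simplex with vertices in increasing order. Then dim K = 3 and the simplices of K are:

  0-simplices (9): a, b, c, d, e, f, g, h, i
  1-simplices (10): ab, ad, af, ai, bd, bf, bi, df, di, fi
  2-simplices (10): abd, abf, abi, adf, adi, afi, bdf, bdi, bfi, dfi
  3-simplices (5): abdf, abdi, abfi, adfi, bdfi

so the chain groups are C_0 ≅ Z^9, C_1 ≅ Z^10, C_2 ≅ Z^10, C_3 ≅ Z^5.

Boundary ∂_1: C_1 → C_0 is given by ∂[p,q] = [q] − [p].
As a 9×10 matrix over Z this has rank 4, with invariant factors (1,1,1,1).

∂_2: C_2 → C_1 maps a triangle to the signed sum of its edges. For instance
  ∂afi = fi − ai + af,
  ∂bdf = df − bf + bd.
This gives a 10×10 integer matrix of rank 6; reducing to Smith normal form yields diagonal entries (1,1,1,1,1,1).

∂_3: C_3 → C_2 sends each 3-simplex σ to the alternating sum Σ_i (−1)^i (σ with its i-th vertex removed). For instance
  ∂abdf = bdf − adf + abf − abd,
  ∂abfi = bfi − afi + abi − abf.
The resulting 10×5 matrix has rank 4, and its Smith normal form has invariant factors (1,1,1,1).

Reading off H_k = ker ∂_k / im ∂_{k+1}:

  H_0: rank C_0 − rank ∂_1 = 9 − 4 = 5, and the invariant factors of ∂_1 are all 1, so H_0 ≅ Z^5.
  H_1: rank ker ∂_1 − rank ∂_2 = (10 − 4) − 6 = 0, and the invariant factors of ∂_2 are all 1, so H_1 ≅ 0.
  H_2: rank ker ∂_2 − rank ∂_3 = (10 − 6) − 4 = 0, and the invariant factors of ∂_3 are all 1, so H_2 ≅ 0.
  H_3: rank ker ∂_3 − rank ∂_4 = (5 − 4) − 0 = 1, and there is no ∂_4, so H_3 ≅ Z.

As a check, the Euler characteristic is 9 − 10 + 10 − 5 = 4, which agrees with 5 − 0 + 0 − 1 = 4.
(K is a triangulation of the disjoint union of the 3-sphere S^3 and a set of 4 points.)

H_0 = Z^5,  H_1 = 0,  H_2 = 0,  H_3 = Z.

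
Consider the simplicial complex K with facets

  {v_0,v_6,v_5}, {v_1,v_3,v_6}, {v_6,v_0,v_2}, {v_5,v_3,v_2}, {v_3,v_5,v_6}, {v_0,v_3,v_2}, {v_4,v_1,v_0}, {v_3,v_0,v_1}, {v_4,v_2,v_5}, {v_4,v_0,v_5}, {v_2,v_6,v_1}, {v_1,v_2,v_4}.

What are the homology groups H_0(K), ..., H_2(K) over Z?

H_0 = Z,  H_1 = Z_2,  H_2 = 0.

We work with the vertex ordering v_0 < v_1 < v_2 < v_3 < v_4 < v_5 < v_6. The simplices of K, each written with vertices in increasing order, are:

  0-simplices (7): [v_0], [v_1], [v_2], [v_3], [v_4], [v_5], [v_6]
  1-simplices (18): (18 of them)
  2-simplices (12): (12 of them)

so the chain groups are C_0 ≅ Z^7, C_1 ≅ Z^18, C_2 ≅ Z^12.

∂_1: C_1 → C_0 sends each edge [p,q] (with p < q) to q − p. For instance
  ∂[v_3,v_6] = [v_6] − [v_3].
The 7×18 boundary matrix has rank 6 and Smith normal form diag(1,1,1,1,1,1).

The boundary map ∂_2: C_2 → C_1 maps a triangle to the signed sum of its edges. For instance
  ∂[v_2,v_4,v_5] = [v_4,v_5] − [v_2,v_5] + [v_2,v_4],
  ∂[v_0,v_2,v_6] = [v_2,v_6] − [v_0,v_6] + [v_0,v_2].
The resulting 18×12 matrix has rank 12, and its Smith normal form has invariant factors (1,1,1,1,1,1,1,1,1,1,1,2).

Reading off H_k = ker ∂_k / im ∂_{k+1}:

  H_0: rank C_0 − rank ∂_1 = 7 − 6 = 1, and the invariant factors of ∂_1 are all 1, so H_0 ≅ Z.
  H_1: rank ker ∂_1 − rank ∂_2 = (18 − 6) − 12 = 0, and ∂_2 has invariant factor 2 > 1, so H_1 ≅ Z_2.
  H_2: rank ker ∂_2 − rank ∂_3 = (12 − 12) − 0 = 0, and there is no ∂_3, so H_2 ≅ 0.

As a check, the Euler characteristic is 7 − 18 + 12 = 1, which agrees with 1 − 0 + 0 = 1.
(K is a triangulation of the real projective plane RP^2.)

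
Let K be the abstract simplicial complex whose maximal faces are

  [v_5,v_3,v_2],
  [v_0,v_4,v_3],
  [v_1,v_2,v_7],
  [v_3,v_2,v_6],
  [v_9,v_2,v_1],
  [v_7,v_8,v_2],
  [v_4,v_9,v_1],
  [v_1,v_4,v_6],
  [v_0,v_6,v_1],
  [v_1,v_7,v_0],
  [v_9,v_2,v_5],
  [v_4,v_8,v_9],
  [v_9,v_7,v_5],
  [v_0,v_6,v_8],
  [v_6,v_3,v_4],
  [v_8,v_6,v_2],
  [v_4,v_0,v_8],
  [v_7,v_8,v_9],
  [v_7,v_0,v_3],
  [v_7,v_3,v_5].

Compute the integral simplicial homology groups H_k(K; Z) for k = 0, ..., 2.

H_0 ≅ Z,  H_1 ≅ Z ⊕ Z_2,  H_2 = 0.

Order the vertices as v_0 < v_1 < v_2 < v_3 < v_4 < v_5 < v_6 < v_7 < v_8 < v_9. Listing each simplex with vertices in this order, K has dimension 2 with simplices:

  0-simplices (10): [v_0], [v_1], [v_2], [v_3], [v_4], [v_5], [v_6], [v_7], [v_8], [v_9]
  1-simplices (30): (30 of them)
  2-simplices (20): (20 of them)

so the chain groups are C_0 ≅ Z^10, C_1 ≅ Z^30, C_2 ≅ Z^20.

Boundary ∂_1: C_1 → C_0 sends each edge [p,q] (with p < q) to q − p. For instance
  ∂[v_1,v_2] = [v_2] − [v_1].
As a 10×30 matrix over Z this has rank 9, with invariant factors (1,1,1,1,1,1,1,1,1).

The boundary map ∂_2: C_2 → C_1 sends each 2-simplex [p,q,r] to [q,r] − [p,r] + [p,q]. For instance
  ∂[v_1,v_2,v_9] = [v_2,v_9] − [v_1,v_9] + [v_1,v_2],
  ∂[v_2,v_3,v_6] = [v_3,v_6] − [v_2,v_6] + [v_2,v_3].
This gives a 30×20 integer matrix of rank 20; reducing to Smith normal form yields diagonal entries (1,1,1,1,1,1,1,1,1,1,1,1,1,1,1,1,1,1,1,2).

Now H_k = ker ∂_k / im ∂_{k+1}, so:

  H_0: rank C_0 − rank ∂_1 = 10 − 9 = 1, and the invariant factors of ∂_1 are all 1, so H_0 = Z.
  H_1: rank ker ∂_1 − rank ∂_2 = (30 − 9) − 20 = 1, and ∂_2 has invariant factor 2 > 1, so H_1 = Z ⊕ Z_2.
  H_2: rank ker ∂_2 − rank ∂_3 = (20 − 20) − 0 = 0, and there is no ∂_3, so H_2 = 0.

As a check, the Euler characteristic is 10 − 30 + 20 = 0, which agrees with 1 − 1 + 0 = 0.
(K is a triangulation of the Klein bottle.)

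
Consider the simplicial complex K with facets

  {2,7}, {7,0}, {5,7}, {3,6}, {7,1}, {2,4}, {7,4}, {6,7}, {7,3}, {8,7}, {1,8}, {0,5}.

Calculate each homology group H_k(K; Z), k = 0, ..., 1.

We work with the vertex ordering 0 < 1 < 2 < 3 < 4 < 5 < 6 < 7 < 8. The simplices of K, each written with vertices in increasing order, are:

  0-simplices (9): [0], [1], [2], [3], [4], [5], [6], [7], [8]
  1-simplices (12): [0,5], [0,7], [1,7], [1,8], [2,4], [2,7], [3,6], [3,7], [4,7], [5,7], [6,7], [7,8]

so the chain groups are C_0 ≅ Z^9, C_1 ≅ Z^12.

Boundary ∂_1: C_1 → C_0 sends each edge [p,q] (with p < q) to q − p.
As a 9×12 matrix over Z this has rank 8, with invariant factors (1,1,1,1,1,1,1,1).

Reading off H_k = ker ∂_k / im ∂_{k+1}:

  H_0: rank C_0 − rank ∂_1 = 9 − 8 = 1, and the invariant factors of ∂_1 are all 1, so H_0 = Z.
  H_1: rank ker ∂_1 − rank ∂_2 = (12 − 8) − 0 = 4, and there is no ∂_2, so H_1 = Z^4.

(K is a triangulation of a wedge of 4 circles.)

H_0 ≅ Z,  H_1 ≅ Z^4.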